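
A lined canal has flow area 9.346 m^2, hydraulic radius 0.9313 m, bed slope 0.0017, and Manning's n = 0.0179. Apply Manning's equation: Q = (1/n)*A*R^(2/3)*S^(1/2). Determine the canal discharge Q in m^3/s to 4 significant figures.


Q = (1/0.0179) * 9.346 * 0.9313^(2/3) * 0.0017^(1/2) = 20.53 m^3/s
Therefore the canal discharge Q = 20.53 m^3/s.


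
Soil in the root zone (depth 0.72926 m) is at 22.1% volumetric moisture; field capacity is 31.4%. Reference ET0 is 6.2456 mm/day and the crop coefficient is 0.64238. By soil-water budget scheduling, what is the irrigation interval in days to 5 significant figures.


Approach: apply soil-water budget scheduling, SMD = (FC-theta)/100*depth*1000; ETc = ET0*Kc; interval = SMD/ETc.
Step 1 — soil moisture deficit:
  SMD = (31.4 - 22.1)/100 * 0.72926 * 1000 = 67.82118 mm
Step 2 — daily crop ET (ETc = ET0*Kc):
  ETc = 6.2456 * 0.64238 = 4.012049 mm/day
Step 3 — irrigation interval (SMD/ETc):
  interval = 67.82118 / 4.012049 = 16.904 days
Therefore the irrigation interval = 16.904 days.


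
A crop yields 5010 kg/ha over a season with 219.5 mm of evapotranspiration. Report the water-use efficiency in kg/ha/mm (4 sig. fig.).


Approach: apply the water-use efficiency ratio, WUE = yield/ET.
WUE = 5010 / 219.5 = 22.82 kg/ha/mm
Therefore the water-use efficiency = 22.82 kg/ha/mm.


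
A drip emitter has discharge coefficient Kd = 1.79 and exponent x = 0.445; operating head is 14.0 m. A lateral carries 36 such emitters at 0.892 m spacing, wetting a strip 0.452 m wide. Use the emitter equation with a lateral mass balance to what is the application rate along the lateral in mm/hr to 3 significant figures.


Approach: apply the emitter equation with a lateral mass balance, q = Kd*h^x; Q = n*q; rate = Q/(n*spacing*width).
Step 1 — single emitter flow (q = Kd*h^x):
  q = 1.79 * 14.0^0.445 = 5.7927 L/hr
Step 2 — total lateral flow: Q = 36 * 5.7927 = 208.54 L/hr
Step 3 — wetted area: A = 36 * 0.892 * 0.452 = 14.515 m^2
Step 4 — application rate: Q/A = 208.54/14.515 = 14.4 mm/hr
Therefore the application rate along the lateral = 14.4 mm/hr.


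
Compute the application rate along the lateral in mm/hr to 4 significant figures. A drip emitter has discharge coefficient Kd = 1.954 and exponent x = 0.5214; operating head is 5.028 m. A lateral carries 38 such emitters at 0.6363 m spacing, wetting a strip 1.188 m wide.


Approach: apply the emitter equation with a lateral mass balance, q = Kd*h^x; Q = n*q; rate = Q/(n*spacing*width).
Step 1 — single emitter flow (q = Kd*h^x):
  q = 1.954 * 5.028^0.5214 = 4.53557 L/hr
Step 2 — total lateral flow: Q = 38 * 4.53557 = 172.352 L/hr
Step 3 — wetted area: A = 38 * 0.6363 * 1.188 = 28.7251 m^2
Step 4 — application rate: Q/A = 172.352/28.7251 = 6.000 mm/hr
Therefore the application rate along the lateral = 6.000 mm/hr.


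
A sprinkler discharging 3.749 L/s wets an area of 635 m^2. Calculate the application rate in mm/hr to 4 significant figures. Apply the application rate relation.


Approach: apply the application rate relation, rate = (Q/A)*3600.
rate = (3.749 / 635) * 3600 = 21.25 mm/hr
Therefore the application rate = 21.25 mm/hr.


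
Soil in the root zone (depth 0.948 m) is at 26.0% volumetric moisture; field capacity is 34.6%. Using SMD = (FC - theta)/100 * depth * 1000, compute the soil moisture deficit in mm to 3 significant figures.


SMD = (34.6 - 26.0)/100 * 0.948 * 1000 = 81.5 mm
Therefore the soil moisture deficit = 81.5 mm.


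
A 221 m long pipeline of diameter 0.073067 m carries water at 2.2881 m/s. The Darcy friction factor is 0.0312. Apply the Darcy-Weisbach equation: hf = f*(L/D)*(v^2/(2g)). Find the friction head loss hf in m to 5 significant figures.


hf = 0.0312 * (221/0.073067) * (2.2881^2 / (2*9.81))
hf = 25.181 m
Therefore the friction head loss hf = 25.181 m.


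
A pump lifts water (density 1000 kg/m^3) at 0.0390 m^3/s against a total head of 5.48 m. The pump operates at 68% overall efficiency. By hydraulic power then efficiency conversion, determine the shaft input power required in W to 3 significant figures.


Approach: apply hydraulic power then efficiency conversion, P = rho*g*Q*H; P_in = P/eta.
Step 1 — hydraulic power (P = rho*g*Q*H):
  P = 1000 * 9.81 * 0.0390 * 5.48 = 2096.6 W
Step 2 — input power: P_in = P/eta = 2096.6 / 0.68 = 3080 W
Therefore the shaft input power required = 3080 W.


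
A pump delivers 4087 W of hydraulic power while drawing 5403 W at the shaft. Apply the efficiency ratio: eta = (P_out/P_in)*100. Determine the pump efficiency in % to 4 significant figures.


eta = (4087 / 5403) * 100 = 75.64 %
Therefore the pump efficiency = 75.64 %.


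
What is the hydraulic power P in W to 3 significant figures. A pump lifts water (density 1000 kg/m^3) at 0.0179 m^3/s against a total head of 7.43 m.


Approach: apply the hydraulic power relation, P = rho*g*Q*H.
P = 1000 * 9.81 * 0.0179 * 7.43 = 1300 W
Therefore the hydraulic power P = 1300 W.


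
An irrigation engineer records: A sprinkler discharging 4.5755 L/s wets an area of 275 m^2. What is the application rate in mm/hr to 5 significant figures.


Approach: apply the application rate relation, rate = (Q/A)*3600.
rate = (4.5755 / 275) * 3600 = 59.897 mm/hr
Therefore the application rate = 59.897 mm/hr.


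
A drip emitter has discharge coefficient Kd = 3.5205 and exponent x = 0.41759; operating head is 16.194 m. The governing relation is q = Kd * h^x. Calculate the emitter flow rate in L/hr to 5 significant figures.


q = 3.5205 * 16.194^0.41759 = 11.262 L/hr
Therefore the emitter flow rate = 11.262 L/hr.


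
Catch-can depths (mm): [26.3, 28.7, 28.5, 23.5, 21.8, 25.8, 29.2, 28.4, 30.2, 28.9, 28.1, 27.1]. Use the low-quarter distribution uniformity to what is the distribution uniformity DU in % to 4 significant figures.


Approach: apply the low-quarter distribution uniformity, DU = (mean of lowest quarter of readings / overall mean)*100.
sorted lowest 3 of 12: [21.8, 23.5, 25.8] -> mean = 23.7000 mm
overall mean = 27.2083 mm
DU = (23.7000/27.2083)*100 = 87.11 %
Therefore the distribution uniformity DU = 87.11 %.


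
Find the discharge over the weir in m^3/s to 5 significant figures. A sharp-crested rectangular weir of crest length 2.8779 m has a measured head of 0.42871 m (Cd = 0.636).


Approach: apply the rectangular weir equation, Q = (2/3)*Cd*L*sqrt(2g)*H^1.5.
Q = (2/3)*0.636*2.8779*sqrt(2*9.81)*0.42871^1.5 = 1.5172 m^3/s
Therefore the discharge over the weir = 1.5172 m^3/s.


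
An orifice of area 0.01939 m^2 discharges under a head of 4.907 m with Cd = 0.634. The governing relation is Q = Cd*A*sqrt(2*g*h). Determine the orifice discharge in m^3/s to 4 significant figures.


Q = 0.634 * 0.01939 * sqrt(2*9.81*4.907) = 0.1206 m^3/s
Therefore the orifice discharge = 0.1206 m^3/s.


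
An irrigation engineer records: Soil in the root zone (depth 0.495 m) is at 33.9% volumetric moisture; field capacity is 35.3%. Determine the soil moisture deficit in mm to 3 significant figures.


Approach: apply the soil moisture deficit relation, SMD = (FC - theta)/100 * depth * 1000.
SMD = (35.3 - 33.9)/100 * 0.495 * 1000 = 6.93 mm
Therefore the soil moisture deficit = 6.93 mm.


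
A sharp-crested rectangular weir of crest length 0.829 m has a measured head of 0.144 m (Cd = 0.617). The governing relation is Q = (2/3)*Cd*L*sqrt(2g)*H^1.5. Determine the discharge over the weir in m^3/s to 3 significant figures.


Q = (2/3)*0.617*0.829*sqrt(2*9.81)*0.144^1.5 = 0.0825 m^3/s
Therefore the discharge over the weir = 0.0825 m^3/s.


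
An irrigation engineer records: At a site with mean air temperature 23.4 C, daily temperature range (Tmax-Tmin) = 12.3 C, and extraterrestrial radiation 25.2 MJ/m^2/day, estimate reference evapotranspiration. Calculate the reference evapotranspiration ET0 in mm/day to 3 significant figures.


Approach: apply the Hargreaves-Samani method, ET0 = 0.0023*(Tmean+17.8)*sqrt(Tmax-Tmin)*0.408*Ra.
ET0 = 0.0023*(23.4+17.8)*sqrt(12.3)*0.408*25.2 = 3.42 mm/day
Therefore the reference evapotranspiration ET0 = 3.42 mm/day.


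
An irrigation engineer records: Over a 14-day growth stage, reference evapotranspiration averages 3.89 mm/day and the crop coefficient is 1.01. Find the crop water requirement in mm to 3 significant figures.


Approach: apply the crop water requirement relation, CWR = ET0 * Kc * days.
CWR = 3.89 * 1.01 * 14 = 55.0 mm
Therefore the crop water requirement = 55.0 mm.


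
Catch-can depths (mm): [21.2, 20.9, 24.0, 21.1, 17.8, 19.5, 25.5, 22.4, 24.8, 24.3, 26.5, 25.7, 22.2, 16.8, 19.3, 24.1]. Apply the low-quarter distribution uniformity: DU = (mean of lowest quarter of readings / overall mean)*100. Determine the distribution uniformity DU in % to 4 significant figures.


sorted lowest 4 of 16: [16.8, 17.8, 19.3, 19.5] -> mean = 18.3500 mm
overall mean = 22.2563 mm
DU = (18.3500/22.2563)*100 = 82.45 %
Therefore the distribution uniformity DU = 82.45 %.


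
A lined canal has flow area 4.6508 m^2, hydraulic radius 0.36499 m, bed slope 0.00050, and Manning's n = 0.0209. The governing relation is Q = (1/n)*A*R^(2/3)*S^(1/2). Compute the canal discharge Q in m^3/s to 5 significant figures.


Q = (1/0.0209) * 4.6508 * 0.36499^(2/3) * 0.00050^(1/2) = 2.5413 m^3/s
Therefore the canal discharge Q = 2.5413 m^3/s.


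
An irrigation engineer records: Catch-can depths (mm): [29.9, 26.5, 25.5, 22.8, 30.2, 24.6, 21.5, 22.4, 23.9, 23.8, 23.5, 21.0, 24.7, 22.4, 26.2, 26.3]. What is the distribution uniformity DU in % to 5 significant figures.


Approach: apply the low-quarter distribution uniformity, DU = (mean of lowest quarter of readings / overall mean)*100.
sorted lowest 4 of 16: [21.0, 21.5, 22.4, 22.4] -> mean = 21.82500 mm
overall mean = 24.70000 mm
DU = (21.82500/24.70000)*100 = 88.360 %
Therefore the distribution uniformity DU = 88.360 %.


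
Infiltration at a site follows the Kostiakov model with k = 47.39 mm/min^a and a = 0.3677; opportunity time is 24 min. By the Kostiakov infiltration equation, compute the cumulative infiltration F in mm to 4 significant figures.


Approach: apply the Kostiakov infiltration equation, F = k*t^a.
F = 47.39 * 24^0.3677 = 152.5 mm
Therefore the cumulative infiltration F = 152.5 mm.


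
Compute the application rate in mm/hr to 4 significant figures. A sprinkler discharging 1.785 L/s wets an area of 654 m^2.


Approach: apply the application rate relation, rate = (Q/A)*3600.
rate = (1.785 / 654) * 3600 = 9.826 mm/hr
Therefore the application rate = 9.826 mm/hr.


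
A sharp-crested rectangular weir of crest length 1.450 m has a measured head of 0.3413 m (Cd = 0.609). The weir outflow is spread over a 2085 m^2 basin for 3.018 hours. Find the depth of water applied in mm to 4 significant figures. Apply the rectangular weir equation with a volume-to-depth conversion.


Approach: apply the rectangular weir equation with a volume-to-depth conversion, Q = (2/3)*Cd*L*sqrt(2g)*H^1.5; d = Q*t/A * 1000.
Step 1 — weir discharge:
  Q = (2/3)*0.609*1.450*sqrt(2*9.81)*0.3413^1.5 = 0.519934 m^3/s
Step 2 — volume: V = 0.519934 * 3.018*3600 = 5648.98 m^3
Step 3 — depth: d = V/A * 1000 = 5648.98/2085 * 1000 = 2709 mm
Therefore the depth of water applied = 2709 mm.


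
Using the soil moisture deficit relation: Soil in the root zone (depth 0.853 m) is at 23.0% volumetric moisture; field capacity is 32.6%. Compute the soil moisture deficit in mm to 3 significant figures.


Approach: apply the soil moisture deficit relation, SMD = (FC - theta)/100 * depth * 1000.
SMD = (32.6 - 23.0)/100 * 0.853 * 1000 = 81.9 mm
Therefore the soil moisture deficit = 81.9 mm.


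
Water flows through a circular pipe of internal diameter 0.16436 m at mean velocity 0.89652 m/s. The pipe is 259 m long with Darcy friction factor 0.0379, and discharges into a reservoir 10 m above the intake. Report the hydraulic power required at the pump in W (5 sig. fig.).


Approach: apply continuity + Darcy-Weisbach + hydraulic power, Q = A*v; hf = f*(L/D)*(v^2/(2g)); H = static + hf; P = rho*g*Q*H.
Step 1 — flow rate (continuity, Q = A*v):
  A = pi*(0.16436/2)^2 = 0.02121691 m^2
  Q = 0.02121691 * 0.89652 = 0.01902138 m^3/s
Step 2 — friction head loss (Darcy-Weisbach):
  hf = 0.0379 * (259/0.16436) * (0.89652^2 / (2*9.81))
  hf = 2.446605 m
Step 3 — total head: H = 10 + 2.446605 = 12.44660 m
Step 4 — hydraulic power (P = rho*g*Q*H):
  P = 1000 * 9.81 * 0.01902138 * 12.44660 = 2322.5 W
Therefore the hydraulic power required at the pump = 2322.5 W.


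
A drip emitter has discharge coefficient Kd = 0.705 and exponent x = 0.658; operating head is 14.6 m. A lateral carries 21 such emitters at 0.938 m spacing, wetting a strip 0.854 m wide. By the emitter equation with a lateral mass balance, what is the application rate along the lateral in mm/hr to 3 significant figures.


Approach: apply the emitter equation with a lateral mass balance, q = Kd*h^x; Q = n*q; rate = Q/(n*spacing*width).
Step 1 — single emitter flow (q = Kd*h^x):
  q = 0.705 * 14.6^0.658 = 4.1147 L/hr
Step 2 — total lateral flow: Q = 21 * 4.1147 = 86.408 L/hr
Step 3 — wetted area: A = 21 * 0.938 * 0.854 = 16.822 m^2
Step 4 — application rate: Q/A = 86.408/16.822 = 5.14 mm/hr
Therefore the application rate along the lateral = 5.14 mm/hr.


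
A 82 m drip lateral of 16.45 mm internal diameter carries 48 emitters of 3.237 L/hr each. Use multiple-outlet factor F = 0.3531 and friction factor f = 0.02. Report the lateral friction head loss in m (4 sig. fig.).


Approach: apply Darcy-Weisbach with the multiple-outlet F-factor, Q = n*q/(3600*1000) m^3/s; v = Q/A; hf = F*f*(L/D)*(v^2/(2g)).
Q = 48*3.237/(3600*1000) = 4.31600e-05 m^3/s
A = pi*(16.45e-3/2)^2 = 2.12531e-04 m^2, so v = Q/A = 0.203077 m/s
hf = 0.3531*0.02*(82/0.01645)*(0.203077^2/(2*9.81)) = 0.07399 m
Therefore the lateral friction head loss = 0.07399 m.


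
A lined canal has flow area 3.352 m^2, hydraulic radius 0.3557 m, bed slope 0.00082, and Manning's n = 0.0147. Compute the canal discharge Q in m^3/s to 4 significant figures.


Approach: apply Manning's equation, Q = (1/n)*A*R^(2/3)*S^(1/2).
Q = (1/0.0147) * 3.352 * 0.3557^(2/3) * 0.00082^(1/2) = 3.278 m^3/s
Therefore the canal discharge Q = 3.278 m^3/s.


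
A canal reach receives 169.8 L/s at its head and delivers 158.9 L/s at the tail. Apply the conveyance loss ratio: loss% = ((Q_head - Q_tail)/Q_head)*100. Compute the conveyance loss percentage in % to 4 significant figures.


loss = ((169.8 - 158.9)/169.8)*100 = 6.419 %
Therefore the conveyance loss percentage = 6.419 %.


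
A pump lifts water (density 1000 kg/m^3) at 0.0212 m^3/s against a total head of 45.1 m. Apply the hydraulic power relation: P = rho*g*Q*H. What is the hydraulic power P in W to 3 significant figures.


P = 1000 * 9.81 * 0.0212 * 45.1 = 9380 W
Therefore the hydraulic power P = 9380 W.


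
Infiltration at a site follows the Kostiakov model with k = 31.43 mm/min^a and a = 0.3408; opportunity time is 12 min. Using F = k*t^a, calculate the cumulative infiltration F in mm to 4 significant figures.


F = 31.43 * 12^0.3408 = 73.30 mm
Therefore the cumulative infiltration F = 73.30 mm.


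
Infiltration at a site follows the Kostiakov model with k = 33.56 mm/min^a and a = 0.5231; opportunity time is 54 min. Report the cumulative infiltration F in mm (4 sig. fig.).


Approach: apply the Kostiakov infiltration equation, F = k*t^a.
F = 33.56 * 54^0.5231 = 270.4 mm
Therefore the cumulative infiltration F = 270.4 mm.


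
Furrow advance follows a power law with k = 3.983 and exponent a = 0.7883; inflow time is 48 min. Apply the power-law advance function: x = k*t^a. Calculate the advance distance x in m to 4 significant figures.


x = 3.983 * 48^0.7883 = 84.24 m
Therefore the advance distance x = 84.24 m.


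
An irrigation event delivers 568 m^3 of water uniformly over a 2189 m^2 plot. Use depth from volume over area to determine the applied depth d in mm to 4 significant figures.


Approach: apply depth from volume over area, d = (V/A)*1000.
d = (568 / 2189) * 1000 = 259.5 mm
Therefore the applied depth d = 259.5 mm.


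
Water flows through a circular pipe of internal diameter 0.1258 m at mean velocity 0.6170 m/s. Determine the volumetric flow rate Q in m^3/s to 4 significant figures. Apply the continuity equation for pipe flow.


Approach: apply the continuity equation for pipe flow, Q = A * v with A = pi*(D/2)^2.
A = pi*(0.1258/2)^2 = 0.0124294 m^2
Q = 0.0124294 * 0.6170 = 0.007669 m^3/s
Therefore the volumetric flow rate Q = 0.007669 m^3/s.


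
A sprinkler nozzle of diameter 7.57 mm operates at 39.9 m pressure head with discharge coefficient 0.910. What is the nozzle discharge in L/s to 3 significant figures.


Approach: apply the orifice equation, Q = Cd*A*sqrt(2*g*h), A = pi*(d/2)^2.
A = pi*(7.57e-3/2)^2 = 4.5007e-05 m^2
Q = 0.910 * 4.5007e-05 * sqrt(2*9.81*39.9) * 1000 = 1.15 L/s
Therefore the nozzle discharge = 1.15 L/s.


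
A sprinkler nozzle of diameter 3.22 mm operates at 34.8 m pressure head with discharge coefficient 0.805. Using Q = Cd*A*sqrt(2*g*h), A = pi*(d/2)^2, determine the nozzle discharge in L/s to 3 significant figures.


A = pi*(3.22e-3/2)^2 = 8.1433e-06 m^2
Q = 0.805 * 8.1433e-06 * sqrt(2*9.81*34.8) * 1000 = 0.171 L/s
Therefore the nozzle discharge = 0.171 L/s.


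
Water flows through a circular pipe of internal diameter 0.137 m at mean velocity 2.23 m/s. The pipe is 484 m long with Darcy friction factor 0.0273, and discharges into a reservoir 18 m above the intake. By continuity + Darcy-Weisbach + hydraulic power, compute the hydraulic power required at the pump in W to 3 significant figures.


Approach: apply continuity + Darcy-Weisbach + hydraulic power, Q = A*v; hf = f*(L/D)*(v^2/(2g)); H = static + hf; P = rho*g*Q*H.
Step 1 — flow rate (continuity, Q = A*v):
  A = pi*(0.137/2)^2 = 0.014741 m^2
  Q = 0.014741 * 2.23 = 0.032873 m^3/s
Step 2 — friction head loss (Darcy-Weisbach):
  hf = 0.0273 * (484/0.137) * (2.23^2 / (2*9.81))
  hf = 24.445 m
Step 3 — total head: H = 18 + 24.445 = 42.445 m
Step 4 — hydraulic power (P = rho*g*Q*H):
  P = 1000 * 9.81 * 0.032873 * 42.445 = 13700 W
Therefore the hydraulic power required at the pump = 13700 W.


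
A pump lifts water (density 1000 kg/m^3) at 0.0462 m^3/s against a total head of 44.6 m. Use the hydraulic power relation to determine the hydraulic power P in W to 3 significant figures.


Approach: apply the hydraulic power relation, P = rho*g*Q*H.
P = 1000 * 9.81 * 0.0462 * 44.6 = 20200 W
Therefore the hydraulic power P = 20200 W.


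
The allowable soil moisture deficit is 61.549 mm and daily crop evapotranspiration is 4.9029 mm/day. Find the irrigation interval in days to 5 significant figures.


Approach: apply the irrigation interval relation, interval = SMD / ETc.
interval = 61.549 / 4.9029 = 12.554 days
Therefore the irrigation interval = 12.554 days.


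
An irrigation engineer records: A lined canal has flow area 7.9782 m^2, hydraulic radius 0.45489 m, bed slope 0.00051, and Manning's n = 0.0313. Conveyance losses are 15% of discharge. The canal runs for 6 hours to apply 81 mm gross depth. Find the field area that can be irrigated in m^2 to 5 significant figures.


Approach: apply Manning's equation with a conveyance and depth budget, Q = (1/n)*A*R^(2/3)*S^(1/2); Q_field = Q*(1-loss); Area = Q_field*t/(d/1000).
Step 1 — canal discharge (Manning's equation):
  Q = (1/0.0313) * 7.9782 * 0.45489^(2/3) * 0.00051^(1/2) = 3.404735 m^3/s
Step 2 — delivered flow: Q_field = 3.404735*(1 - 15/100) = 2.894024 m^3/s
Step 3 — volume delivered: V = 2.894024 * 6*3600 = 62510.93 m^3
Step 4 — area served: A = V / (depth/1000) = 62510.93 / 0.081 = 771740 m^2
Therefore the field area that can be irrigated = 771740 m^2.


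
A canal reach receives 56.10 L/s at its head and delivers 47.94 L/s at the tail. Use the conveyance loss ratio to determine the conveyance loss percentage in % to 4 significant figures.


Approach: apply the conveyance loss ratio, loss% = ((Q_head - Q_tail)/Q_head)*100.
loss = ((56.10 - 47.94)/56.10)*100 = 14.55 %
Therefore the conveyance loss percentage = 14.55 %.


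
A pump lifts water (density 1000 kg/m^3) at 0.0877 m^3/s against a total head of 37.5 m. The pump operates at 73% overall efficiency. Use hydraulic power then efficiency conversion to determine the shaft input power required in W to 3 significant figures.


Approach: apply hydraulic power then efficiency conversion, P = rho*g*Q*H; P_in = P/eta.
Step 1 — hydraulic power (P = rho*g*Q*H):
  P = 1000 * 9.81 * 0.0877 * 37.5 = 32263 W
Step 2 — input power: P_in = P/eta = 32263 / 0.73 = 44200 W
Therefore the shaft input power required = 44200 W.


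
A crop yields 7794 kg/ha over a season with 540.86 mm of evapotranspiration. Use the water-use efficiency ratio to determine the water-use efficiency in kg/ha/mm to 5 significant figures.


Approach: apply the water-use efficiency ratio, WUE = yield/ET.
WUE = 7794 / 540.86 = 14.410 kg/ha/mm
Therefore the water-use efficiency = 14.410 kg/ha/mm.


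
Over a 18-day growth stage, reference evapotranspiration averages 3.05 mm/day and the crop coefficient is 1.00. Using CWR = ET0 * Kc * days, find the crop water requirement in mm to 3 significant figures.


CWR = 3.05 * 1.00 * 18 = 54.9 mm
Therefore the crop water requirement = 54.9 mm.


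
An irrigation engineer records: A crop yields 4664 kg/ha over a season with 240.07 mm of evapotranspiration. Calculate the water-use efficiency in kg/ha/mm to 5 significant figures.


Approach: apply the water-use efficiency ratio, WUE = yield/ET.
WUE = 4664 / 240.07 = 19.428 kg/ha/mm
Therefore the water-use efficiency = 19.428 kg/ha/mm.


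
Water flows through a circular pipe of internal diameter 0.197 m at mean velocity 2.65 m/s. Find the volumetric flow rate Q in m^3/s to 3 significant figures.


Approach: apply the continuity equation for pipe flow, Q = A * v with A = pi*(D/2)^2.
A = pi*(0.197/2)^2 = 0.030481 m^2
Q = 0.030481 * 2.65 = 0.0808 m^3/s
Therefore the volumetric flow rate Q = 0.0808 m^3/s.


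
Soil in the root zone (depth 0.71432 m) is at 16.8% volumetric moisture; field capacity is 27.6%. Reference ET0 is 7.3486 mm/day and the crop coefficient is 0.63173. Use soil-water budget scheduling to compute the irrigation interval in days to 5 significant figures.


Approach: apply soil-water budget scheduling, SMD = (FC-theta)/100*depth*1000; ETc = ET0*Kc; interval = SMD/ETc.
Step 1 — soil moisture deficit:
  SMD = (27.6 - 16.8)/100 * 0.71432 * 1000 = 77.14656 mm
Step 2 — daily crop ET (ETc = ET0*Kc):
  ETc = 7.3486 * 0.63173 = 4.642331 mm/day
Step 3 — irrigation interval (SMD/ETc):
  interval = 77.14656 / 4.642331 = 16.618 days
Therefore the irrigation interval = 16.618 days.


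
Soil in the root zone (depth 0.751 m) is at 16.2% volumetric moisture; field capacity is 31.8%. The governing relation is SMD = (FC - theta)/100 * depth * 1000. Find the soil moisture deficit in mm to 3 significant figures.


SMD = (31.8 - 16.2)/100 * 0.751 * 1000 = 117 mm
Therefore the soil moisture deficit = 117 mm.


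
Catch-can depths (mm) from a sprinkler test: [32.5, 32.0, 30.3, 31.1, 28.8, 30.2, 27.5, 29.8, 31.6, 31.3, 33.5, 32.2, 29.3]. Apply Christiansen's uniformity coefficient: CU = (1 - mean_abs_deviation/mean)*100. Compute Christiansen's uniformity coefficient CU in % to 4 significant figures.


mean = 30.7769 mm
mean |d_i - mean| = 1.34793 mm
CU = (1 - 1.34793/30.7769)*100 = 95.62 %
Therefore Christiansen's uniformity coefficient CU = 95.62 %.


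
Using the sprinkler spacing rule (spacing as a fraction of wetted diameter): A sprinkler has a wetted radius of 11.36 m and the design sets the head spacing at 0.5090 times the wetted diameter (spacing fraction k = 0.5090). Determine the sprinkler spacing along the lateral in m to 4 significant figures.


Approach: apply the sprinkler spacing rule (spacing as a fraction of wetted diameter), S = k*(2*R).
S = 0.5090 * (2 * 11.36) = 11.56 m
Therefore the sprinkler spacing along the lateral = 11.56 m.


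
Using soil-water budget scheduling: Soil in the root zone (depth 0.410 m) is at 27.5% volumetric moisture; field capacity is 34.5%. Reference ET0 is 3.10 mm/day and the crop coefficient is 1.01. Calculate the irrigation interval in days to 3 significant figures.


Approach: apply soil-water budget scheduling, SMD = (FC-theta)/100*depth*1000; ETc = ET0*Kc; interval = SMD/ETc.
Step 1 — soil moisture deficit:
  SMD = (34.5 - 27.5)/100 * 0.410 * 1000 = 28.700 mm
Step 2 — daily crop ET (ETc = ET0*Kc):
  ETc = 3.10 * 1.01 = 3.1310 mm/day
Step 3 — irrigation interval (SMD/ETc):
  interval = 28.700 / 3.1310 = 9.17 days
Therefore the irrigation interval = 9.17 days.


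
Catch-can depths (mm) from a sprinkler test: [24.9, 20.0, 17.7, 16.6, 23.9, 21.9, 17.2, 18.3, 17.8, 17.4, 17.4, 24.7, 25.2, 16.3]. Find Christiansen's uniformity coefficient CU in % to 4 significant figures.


Approach: apply Christiansen's uniformity coefficient, CU = (1 - mean_abs_deviation/mean)*100.
mean = 19.9500 mm
mean |d_i - mean| = 2.98571 mm
CU = (1 - 2.98571/19.9500)*100 = 85.03 %
Therefore Christiansen's uniformity coefficient CU = 85.03 %.


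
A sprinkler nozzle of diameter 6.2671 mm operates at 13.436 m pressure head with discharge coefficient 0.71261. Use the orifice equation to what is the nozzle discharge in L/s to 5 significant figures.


Approach: apply the orifice equation, Q = Cd*A*sqrt(2*g*h), A = pi*(d/2)^2.
A = pi*(6.2671e-3/2)^2 = 3.084772e-05 m^2
Q = 0.71261 * 3.084772e-05 * sqrt(2*9.81*13.436) * 1000 = 0.35691 L/s
Therefore the nozzle discharge = 0.35691 L/s.


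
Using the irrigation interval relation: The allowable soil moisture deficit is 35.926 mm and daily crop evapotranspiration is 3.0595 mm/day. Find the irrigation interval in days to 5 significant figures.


Approach: apply the irrigation interval relation, interval = SMD / ETc.
interval = 35.926 / 3.0595 = 11.742 days
Therefore the irrigation interval = 11.742 days.


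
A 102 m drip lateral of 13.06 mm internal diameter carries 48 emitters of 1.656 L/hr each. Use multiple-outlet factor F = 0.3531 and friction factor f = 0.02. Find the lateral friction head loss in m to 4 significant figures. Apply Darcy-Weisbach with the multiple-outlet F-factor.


Approach: apply Darcy-Weisbach with the multiple-outlet F-factor, Q = n*q/(3600*1000) m^3/s; v = Q/A; hf = F*f*(L/D)*(v^2/(2g)).
Q = 48*1.656/(3600*1000) = 2.20800e-05 m^3/s
A = pi*(13.06e-3/2)^2 = 1.33960e-04 m^2, so v = Q/A = 0.164825 m/s
hf = 0.3531*0.02*(102/0.01306)*(0.164825^2/(2*9.81)) = 0.07637 m
Therefore the lateral friction head loss = 0.07637 m.


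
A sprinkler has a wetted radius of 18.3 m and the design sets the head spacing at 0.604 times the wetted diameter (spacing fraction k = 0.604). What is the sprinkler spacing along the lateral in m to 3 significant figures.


Approach: apply the sprinkler spacing rule (spacing as a fraction of wetted diameter), S = k*(2*R).
S = 0.604 * (2 * 18.3) = 22.1 m
Therefore the sprinkler spacing along the lateral = 22.1 m.


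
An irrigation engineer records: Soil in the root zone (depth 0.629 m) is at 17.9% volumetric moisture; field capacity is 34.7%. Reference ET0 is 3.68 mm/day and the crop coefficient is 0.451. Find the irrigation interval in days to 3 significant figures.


Approach: apply soil-water budget scheduling, SMD = (FC-theta)/100*depth*1000; ETc = ET0*Kc; interval = SMD/ETc.
Step 1 — soil moisture deficit:
  SMD = (34.7 - 17.9)/100 * 0.629 * 1000 = 105.67 mm
Step 2 — daily crop ET (ETc = ET0*Kc):
  ETc = 3.68 * 0.451 = 1.6597 mm/day
Step 3 — irrigation interval (SMD/ETc):
  interval = 105.67 / 1.6597 = 63.7 days
Therefore the irrigation interval = 63.7 days.


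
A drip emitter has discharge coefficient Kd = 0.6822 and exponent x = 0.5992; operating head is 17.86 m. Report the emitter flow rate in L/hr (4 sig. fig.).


Approach: apply the emitter characteristic equation, q = Kd * h^x.
q = 0.6822 * 17.86^0.5992 = 3.837 L/hr
Therefore the emitter flow rate = 3.837 L/hr.


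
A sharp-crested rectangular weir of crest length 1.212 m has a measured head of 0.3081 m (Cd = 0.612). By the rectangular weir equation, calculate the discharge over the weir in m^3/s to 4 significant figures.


Approach: apply the rectangular weir equation, Q = (2/3)*Cd*L*sqrt(2g)*H^1.5.
Q = (2/3)*0.612*1.212*sqrt(2*9.81)*0.3081^1.5 = 0.3746 m^3/s
Therefore the discharge over the weir = 0.3746 m^3/s.


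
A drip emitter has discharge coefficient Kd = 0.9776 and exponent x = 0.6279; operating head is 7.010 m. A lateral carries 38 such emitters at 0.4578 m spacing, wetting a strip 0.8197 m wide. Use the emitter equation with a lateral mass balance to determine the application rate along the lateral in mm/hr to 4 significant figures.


Approach: apply the emitter equation with a lateral mass balance, q = Kd*h^x; Q = n*q; rate = Q/(n*spacing*width).
Step 1 — single emitter flow (q = Kd*h^x):
  q = 0.9776 * 7.010^0.6279 = 3.32038 L/hr
Step 2 — total lateral flow: Q = 38 * 3.32038 = 126.174 L/hr
Step 3 — wetted area: A = 38 * 0.4578 * 0.8197 = 14.2598 m^2
Step 4 — application rate: Q/A = 126.174/14.2598 = 8.848 mm/hr
Therefore the application rate along the lateral = 8.848 mm/hr.


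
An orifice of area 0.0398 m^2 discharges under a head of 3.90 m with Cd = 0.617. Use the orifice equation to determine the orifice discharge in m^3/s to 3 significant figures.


Approach: apply the orifice equation, Q = Cd*A*sqrt(2*g*h).
Q = 0.617 * 0.0398 * sqrt(2*9.81*3.90) = 0.215 m^3/s
Therefore the orifice discharge = 0.215 m^3/s.


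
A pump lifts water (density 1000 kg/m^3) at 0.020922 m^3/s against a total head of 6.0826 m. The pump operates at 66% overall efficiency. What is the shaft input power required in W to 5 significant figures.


Approach: apply hydraulic power then efficiency conversion, P = rho*g*Q*H; P_in = P/eta.
Step 1 — hydraulic power (P = rho*g*Q*H):
  P = 1000 * 9.81 * 0.020922 * 6.0826 = 1248.422 W
Step 2 — input power: P_in = P/eta = 1248.422 / 0.66 = 1891.5 W
Therefore the shaft input power required = 1891.5 W.


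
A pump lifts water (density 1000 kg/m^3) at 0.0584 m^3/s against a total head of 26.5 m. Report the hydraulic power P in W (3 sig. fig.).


Approach: apply the hydraulic power relation, P = rho*g*Q*H.
P = 1000 * 9.81 * 0.0584 * 26.5 = 15200 W
Therefore the hydraulic power P = 15200 W.


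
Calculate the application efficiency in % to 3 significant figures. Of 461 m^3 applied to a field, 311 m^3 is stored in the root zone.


Approach: apply the application efficiency ratio, Ea = (stored/applied)*100.
Ea = (311/461)*100 = 67.5 %
Therefore the application efficiency = 67.5 %.


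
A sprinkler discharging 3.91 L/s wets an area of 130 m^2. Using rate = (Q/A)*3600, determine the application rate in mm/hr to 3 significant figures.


rate = (3.91 / 130) * 3600 = 108 mm/hr
Therefore the application rate = 108 mm/hr.


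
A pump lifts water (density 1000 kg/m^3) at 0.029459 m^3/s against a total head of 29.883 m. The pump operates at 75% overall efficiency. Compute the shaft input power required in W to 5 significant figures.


Approach: apply hydraulic power then efficiency conversion, P = rho*g*Q*H; P_in = P/eta.
Step 1 — hydraulic power (P = rho*g*Q*H):
  P = 1000 * 9.81 * 0.029459 * 29.883 = 8635.972 W
Step 2 — input power: P_in = P/eta = 8635.972 / 0.75 = 11515 W
Therefore the shaft input power required = 11515 W.


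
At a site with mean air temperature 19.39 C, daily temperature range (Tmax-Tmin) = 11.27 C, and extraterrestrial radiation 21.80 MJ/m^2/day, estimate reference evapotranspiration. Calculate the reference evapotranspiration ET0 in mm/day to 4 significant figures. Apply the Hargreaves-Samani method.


Approach: apply the Hargreaves-Samani method, ET0 = 0.0023*(Tmean+17.8)*sqrt(Tmax-Tmin)*0.408*Ra.
ET0 = 0.0023*(19.39+17.8)*sqrt(11.27)*0.408*21.80 = 2.554 mm/day
Therefore the reference evapotranspiration ET0 = 2.554 mm/day.


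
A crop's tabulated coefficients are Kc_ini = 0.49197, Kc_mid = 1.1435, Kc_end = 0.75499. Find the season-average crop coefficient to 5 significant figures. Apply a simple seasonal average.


Approach: apply a simple seasonal average, Kc_avg = (Kc_ini + Kc_mid + Kc_end)/3.
Kc_avg = (0.49197 + 1.1435 + 0.75499)/3 = 0.79682
Therefore the season-average crop coefficient = 0.79682.


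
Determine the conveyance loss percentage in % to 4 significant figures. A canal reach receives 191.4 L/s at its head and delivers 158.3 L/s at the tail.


Approach: apply the conveyance loss ratio, loss% = ((Q_head - Q_tail)/Q_head)*100.
loss = ((191.4 - 158.3)/191.4)*100 = 17.29 %
Therefore the conveyance loss percentage = 17.29 %.


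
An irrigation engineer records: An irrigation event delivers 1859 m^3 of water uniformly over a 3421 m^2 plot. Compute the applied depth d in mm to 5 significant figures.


Approach: apply depth from volume over area, d = (V/A)*1000.
d = (1859 / 3421) * 1000 = 543.41 mm
Therefore the applied depth d = 543.41 mm.


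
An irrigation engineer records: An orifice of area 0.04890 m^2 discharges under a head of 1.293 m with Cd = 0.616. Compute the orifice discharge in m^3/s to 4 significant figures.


Approach: apply the orifice equation, Q = Cd*A*sqrt(2*g*h).
Q = 0.616 * 0.04890 * sqrt(2*9.81*1.293) = 0.1517 m^3/s
Therefore the orifice discharge = 0.1517 m^3/s.


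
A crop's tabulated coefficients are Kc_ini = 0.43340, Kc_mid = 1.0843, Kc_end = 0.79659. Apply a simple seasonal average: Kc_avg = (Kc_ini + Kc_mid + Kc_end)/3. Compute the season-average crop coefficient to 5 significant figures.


Kc_avg = (0.43340 + 1.0843 + 0.79659)/3 = 0.77143
Therefore the season-average crop coefficient = 0.77143.


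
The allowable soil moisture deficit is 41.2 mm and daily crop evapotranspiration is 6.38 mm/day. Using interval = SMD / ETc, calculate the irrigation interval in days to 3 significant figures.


interval = 41.2 / 6.38 = 6.46 days
Therefore the irrigation interval = 6.46 days.


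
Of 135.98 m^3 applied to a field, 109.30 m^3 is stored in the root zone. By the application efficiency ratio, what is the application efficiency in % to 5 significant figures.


Approach: apply the application efficiency ratio, Ea = (stored/applied)*100.
Ea = (109.30/135.98)*100 = 80.379 %
Therefore the application efficiency = 80.379 %.


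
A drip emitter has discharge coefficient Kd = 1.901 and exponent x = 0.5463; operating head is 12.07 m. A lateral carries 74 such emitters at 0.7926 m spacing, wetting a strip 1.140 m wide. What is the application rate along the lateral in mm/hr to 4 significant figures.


Approach: apply the emitter equation with a lateral mass balance, q = Kd*h^x; Q = n*q; rate = Q/(n*spacing*width).
Step 1 — single emitter flow (q = Kd*h^x):
  q = 1.901 * 12.07^0.5463 = 7.41172 L/hr
Step 2 — total lateral flow: Q = 74 * 7.41172 = 548.467 L/hr
Step 3 — wetted area: A = 74 * 0.7926 * 1.140 = 66.8637 m^2
Step 4 — application rate: Q/A = 548.467/66.8637 = 8.203 mm/hr
Therefore the application rate along the lateral = 8.203 mm/hr.


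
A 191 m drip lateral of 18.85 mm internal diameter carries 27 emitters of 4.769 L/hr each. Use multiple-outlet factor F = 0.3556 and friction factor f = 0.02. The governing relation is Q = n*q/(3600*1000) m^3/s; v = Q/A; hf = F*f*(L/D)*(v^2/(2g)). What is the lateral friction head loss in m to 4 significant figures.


Q = 27*4.769/(3600*1000) = 3.57675e-05 m^3/s
A = pi*(18.85e-3/2)^2 = 2.79070e-04 m^2, so v = Q/A = 0.128167 m/s
hf = 0.3556*0.02*(191/0.01885)*(0.128167^2/(2*9.81)) = 0.06033 m
Therefore the lateral friction head loss = 0.06033 m.


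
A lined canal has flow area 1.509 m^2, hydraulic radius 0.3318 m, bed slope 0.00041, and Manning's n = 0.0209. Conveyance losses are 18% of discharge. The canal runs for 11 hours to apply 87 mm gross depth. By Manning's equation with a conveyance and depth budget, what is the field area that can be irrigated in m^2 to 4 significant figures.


Approach: apply Manning's equation with a conveyance and depth budget, Q = (1/n)*A*R^(2/3)*S^(1/2); Q_field = Q*(1-loss); Area = Q_field*t/(d/1000).
Step 1 — canal discharge (Manning's equation):
  Q = (1/0.0209) * 1.509 * 0.3318^(2/3) * 0.00041^(1/2) = 0.700679 m^3/s
Step 2 — delivered flow: Q_field = 0.700679*(1 - 18/100) = 0.574557 m^3/s
Step 3 — volume delivered: V = 0.574557 * 11*3600 = 22752.5 m^3
Step 4 — area served: A = V / (depth/1000) = 22752.5 / 0.087 = 261500 m^2
Therefore the field area that can be irrigated = 261500 m^2.


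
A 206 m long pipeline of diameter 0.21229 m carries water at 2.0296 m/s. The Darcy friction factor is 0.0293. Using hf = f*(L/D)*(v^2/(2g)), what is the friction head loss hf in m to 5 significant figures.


hf = 0.0293 * (206/0.21229) * (2.0296^2 / (2*9.81))
hf = 5.9694 m
Therefore the friction head loss hf = 5.9694 m.


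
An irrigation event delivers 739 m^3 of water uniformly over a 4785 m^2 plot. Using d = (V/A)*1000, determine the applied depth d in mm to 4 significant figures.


d = (739 / 4785) * 1000 = 154.4 mm
Therefore the applied depth d = 154.4 mm.


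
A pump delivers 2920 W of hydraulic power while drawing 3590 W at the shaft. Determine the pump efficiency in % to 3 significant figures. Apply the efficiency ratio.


Approach: apply the efficiency ratio, eta = (P_out/P_in)*100.
eta = (2920 / 3590) * 100 = 81.3 %
Therefore the pump efficiency = 81.3 %.


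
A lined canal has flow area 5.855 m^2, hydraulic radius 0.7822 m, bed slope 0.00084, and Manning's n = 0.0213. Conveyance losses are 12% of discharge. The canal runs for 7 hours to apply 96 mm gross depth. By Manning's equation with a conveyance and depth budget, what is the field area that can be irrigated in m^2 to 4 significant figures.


Approach: apply Manning's equation with a conveyance and depth budget, Q = (1/n)*A*R^(2/3)*S^(1/2); Q_field = Q*(1-loss); Area = Q_field*t/(d/1000).
Step 1 — canal discharge (Manning's equation):
  Q = (1/0.0213) * 5.855 * 0.7822^(2/3) * 0.00084^(1/2) = 6.76341 m^3/s
Step 2 — delivered flow: Q_field = 6.76341*(1 - 12/100) = 5.95180 m^3/s
Step 3 — volume delivered: V = 5.95180 * 7*3600 = 149985 m^3
Step 4 — area served: A = V / (depth/1000) = 149985 / 0.096 = 1562000 m^2
Therefore the field area that can be irrigated = 1562000 m^2.


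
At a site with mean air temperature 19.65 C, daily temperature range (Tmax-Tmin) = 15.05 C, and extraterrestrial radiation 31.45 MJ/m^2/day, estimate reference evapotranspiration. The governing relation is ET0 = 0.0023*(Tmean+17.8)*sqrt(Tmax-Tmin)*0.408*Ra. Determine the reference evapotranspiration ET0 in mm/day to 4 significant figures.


ET0 = 0.0023*(19.65+17.8)*sqrt(15.05)*0.408*31.45 = 4.288 mm/day
Therefore the reference evapotranspiration ET0 = 4.288 mm/day.


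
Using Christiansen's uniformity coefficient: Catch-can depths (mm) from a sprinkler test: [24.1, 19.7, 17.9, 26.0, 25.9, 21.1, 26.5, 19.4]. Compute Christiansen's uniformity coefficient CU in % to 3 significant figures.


Approach: apply Christiansen's uniformity coefficient, CU = (1 - mean_abs_deviation/mean)*100.
mean = 22.575 mm
mean |d_i - mean| = 3.0500 mm
CU = (1 - 3.0500/22.575)*100 = 86.5 %
Therefore Christiansen's uniformity coefficient CU = 86.5 %.


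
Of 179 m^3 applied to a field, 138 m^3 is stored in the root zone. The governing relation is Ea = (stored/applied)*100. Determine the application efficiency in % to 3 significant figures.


Ea = (138/179)*100 = 77.1 %
Therefore the application efficiency = 77.1 %.


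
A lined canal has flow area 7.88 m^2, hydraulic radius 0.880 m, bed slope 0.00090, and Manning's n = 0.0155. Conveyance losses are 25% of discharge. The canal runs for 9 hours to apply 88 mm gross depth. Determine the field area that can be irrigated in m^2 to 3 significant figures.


Approach: apply Manning's equation with a conveyance and depth budget, Q = (1/n)*A*R^(2/3)*S^(1/2); Q_field = Q*(1-loss); Area = Q_field*t/(d/1000).
Step 1 — canal discharge (Manning's equation):
  Q = (1/0.0155) * 7.88 * 0.880^(2/3) * 0.00090^(1/2) = 14.006 m^3/s
Step 2 — delivered flow: Q_field = 14.006*(1 - 25/100) = 10.504 m^3/s
Step 3 — volume delivered: V = 10.504 * 9*3600 = 340340 m^3
Step 4 — area served: A = V / (depth/1000) = 340340 / 0.088 = 3870000 m^2
Therefore the field area that can be irrigated = 3870000 m^2.
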